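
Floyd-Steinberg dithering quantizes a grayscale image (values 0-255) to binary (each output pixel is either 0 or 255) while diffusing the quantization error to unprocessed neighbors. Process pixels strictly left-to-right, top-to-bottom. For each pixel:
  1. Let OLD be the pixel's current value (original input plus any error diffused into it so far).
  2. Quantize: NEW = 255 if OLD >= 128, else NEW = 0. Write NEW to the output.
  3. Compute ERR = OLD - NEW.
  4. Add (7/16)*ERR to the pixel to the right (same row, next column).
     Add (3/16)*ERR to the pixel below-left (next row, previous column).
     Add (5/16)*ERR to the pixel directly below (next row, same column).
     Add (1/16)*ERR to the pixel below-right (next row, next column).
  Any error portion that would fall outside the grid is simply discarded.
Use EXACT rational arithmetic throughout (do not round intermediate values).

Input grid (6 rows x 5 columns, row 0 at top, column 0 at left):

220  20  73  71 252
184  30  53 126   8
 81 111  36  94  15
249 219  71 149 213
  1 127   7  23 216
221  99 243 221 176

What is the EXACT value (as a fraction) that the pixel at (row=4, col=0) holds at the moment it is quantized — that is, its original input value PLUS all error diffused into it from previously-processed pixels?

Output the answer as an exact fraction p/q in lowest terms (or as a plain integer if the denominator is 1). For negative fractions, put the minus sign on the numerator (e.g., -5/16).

(0,0): OLD=220 → NEW=255, ERR=-35
(0,1): OLD=75/16 → NEW=0, ERR=75/16
(0,2): OLD=19213/256 → NEW=0, ERR=19213/256
(0,3): OLD=425307/4096 → NEW=0, ERR=425307/4096
(0,4): OLD=19492221/65536 → NEW=255, ERR=2780541/65536
(1,0): OLD=44529/256 → NEW=255, ERR=-20751/256
(1,1): OLD=16151/2048 → NEW=0, ERR=16151/2048
(1,2): OLD=6531683/65536 → NEW=0, ERR=6531683/65536
(1,3): OLD=56281767/262144 → NEW=255, ERR=-10564953/262144
(1,4): OLD=42430229/4194304 → NEW=0, ERR=42430229/4194304
(2,0): OLD=1872621/32768 → NEW=0, ERR=1872621/32768
(2,1): OLD=159475583/1048576 → NEW=255, ERR=-107911297/1048576
(2,2): OLD=252625213/16777216 → NEW=0, ERR=252625213/16777216
(2,3): OLD=25801797991/268435456 → NEW=0, ERR=25801797991/268435456
(2,4): OLD=247796256785/4294967296 → NEW=0, ERR=247796256785/4294967296
(3,0): OLD=4153412253/16777216 → NEW=255, ERR=-124777827/16777216
(3,1): OLD=25498836953/134217728 → NEW=255, ERR=-8726683687/134217728
(3,2): OLD=252759225379/4294967296 → NEW=0, ERR=252759225379/4294967296
(3,3): OLD=1860090159435/8589934592 → NEW=255, ERR=-330343161525/8589934592
(3,4): OLD=30265715062423/137438953472 → NEW=255, ERR=-4781218072937/137438953472
(4,0): OLD=-29023680493/2147483648 → NEW=0, ERR=-29023680493/2147483648
Target (4,0): original=1, with diffused error = -29023680493/2147483648

Answer: -29023680493/2147483648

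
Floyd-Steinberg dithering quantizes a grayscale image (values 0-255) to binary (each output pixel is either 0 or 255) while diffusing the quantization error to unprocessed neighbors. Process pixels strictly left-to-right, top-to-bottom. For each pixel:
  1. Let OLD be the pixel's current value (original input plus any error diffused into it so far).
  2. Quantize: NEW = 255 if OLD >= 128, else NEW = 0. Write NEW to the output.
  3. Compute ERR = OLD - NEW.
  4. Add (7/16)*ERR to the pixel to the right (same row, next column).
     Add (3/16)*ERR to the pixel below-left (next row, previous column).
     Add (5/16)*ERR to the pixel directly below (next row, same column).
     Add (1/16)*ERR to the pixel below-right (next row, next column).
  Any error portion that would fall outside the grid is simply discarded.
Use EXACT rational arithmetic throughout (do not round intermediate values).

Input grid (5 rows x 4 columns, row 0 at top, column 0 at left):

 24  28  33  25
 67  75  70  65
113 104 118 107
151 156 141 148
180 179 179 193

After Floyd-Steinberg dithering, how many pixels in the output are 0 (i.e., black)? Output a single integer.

(0,0): OLD=24 → NEW=0, ERR=24
(0,1): OLD=77/2 → NEW=0, ERR=77/2
(0,2): OLD=1595/32 → NEW=0, ERR=1595/32
(0,3): OLD=23965/512 → NEW=0, ERR=23965/512
(1,0): OLD=2615/32 → NEW=0, ERR=2615/32
(1,1): OLD=34209/256 → NEW=255, ERR=-31071/256
(1,2): OLD=357653/8192 → NEW=0, ERR=357653/8192
(1,3): OLD=13348771/131072 → NEW=0, ERR=13348771/131072
(2,0): OLD=474235/4096 → NEW=0, ERR=474235/4096
(2,1): OLD=17041817/131072 → NEW=255, ERR=-16381543/131072
(2,2): OLD=23192917/262144 → NEW=0, ERR=23192917/262144
(2,3): OLD=756073553/4194304 → NEW=255, ERR=-313473967/4194304
(3,0): OLD=343402923/2097152 → NEW=255, ERR=-191370837/2097152
(3,1): OLD=3383810421/33554432 → NEW=0, ERR=3383810421/33554432
(3,2): OLD=102511888203/536870912 → NEW=255, ERR=-34390194357/536870912
(3,3): OLD=877454714253/8589934592 → NEW=0, ERR=877454714253/8589934592
(4,0): OLD=91478528463/536870912 → NEW=255, ERR=-45423554097/536870912
(4,1): OLD=669088364813/4294967296 → NEW=255, ERR=-426128295667/4294967296
(4,2): OLD=19383180594125/137438953472 → NEW=255, ERR=-15663752541235/137438953472
(4,3): OLD=376157707917739/2199023255552 → NEW=255, ERR=-184593222248021/2199023255552
Output grid:
  Row 0: ....  (4 black, running=4)
  Row 1: .#..  (3 black, running=7)
  Row 2: .#.#  (2 black, running=9)
  Row 3: #.#.  (2 black, running=11)
  Row 4: ####  (0 black, running=11)

Answer: 11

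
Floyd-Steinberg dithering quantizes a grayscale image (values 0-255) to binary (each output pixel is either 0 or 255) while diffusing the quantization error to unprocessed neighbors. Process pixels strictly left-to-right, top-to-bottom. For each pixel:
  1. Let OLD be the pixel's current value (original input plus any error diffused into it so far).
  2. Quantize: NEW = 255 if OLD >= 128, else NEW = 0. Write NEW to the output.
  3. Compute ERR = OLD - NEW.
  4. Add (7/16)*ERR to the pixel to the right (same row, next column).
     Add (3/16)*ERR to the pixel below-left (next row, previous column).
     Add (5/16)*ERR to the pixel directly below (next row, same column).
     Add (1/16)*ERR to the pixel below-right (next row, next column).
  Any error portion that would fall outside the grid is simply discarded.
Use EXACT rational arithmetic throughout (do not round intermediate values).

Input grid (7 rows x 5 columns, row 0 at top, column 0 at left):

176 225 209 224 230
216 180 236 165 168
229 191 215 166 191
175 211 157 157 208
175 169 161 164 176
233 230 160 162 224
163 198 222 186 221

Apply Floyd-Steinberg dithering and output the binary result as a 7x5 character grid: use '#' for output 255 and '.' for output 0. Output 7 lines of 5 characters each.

Answer: #####
#.#.#
#####
##.#.
.##.#
##.##
#####

Derivation:
(0,0): OLD=176 → NEW=255, ERR=-79
(0,1): OLD=3047/16 → NEW=255, ERR=-1033/16
(0,2): OLD=46273/256 → NEW=255, ERR=-19007/256
(0,3): OLD=784455/4096 → NEW=255, ERR=-260025/4096
(0,4): OLD=13253105/65536 → NEW=255, ERR=-3458575/65536
(1,0): OLD=45877/256 → NEW=255, ERR=-19403/256
(1,1): OLD=220787/2048 → NEW=0, ERR=220787/2048
(1,2): OLD=15992431/65536 → NEW=255, ERR=-719249/65536
(1,3): OLD=32984195/262144 → NEW=0, ERR=32984195/262144
(1,4): OLD=849719337/4194304 → NEW=255, ERR=-219828183/4194304
(2,0): OLD=7390113/32768 → NEW=255, ERR=-965727/32768
(2,1): OLD=214958843/1048576 → NEW=255, ERR=-52428037/1048576
(2,2): OLD=3691418545/16777216 → NEW=255, ERR=-586771535/16777216
(2,3): OLD=48185761411/268435456 → NEW=255, ERR=-20265279869/268435456
(2,4): OLD=641912591573/4294967296 → NEW=255, ERR=-453304068907/4294967296
(3,0): OLD=2624212369/16777216 → NEW=255, ERR=-1653977711/16777216
(3,1): OLD=19306513725/134217728 → NEW=255, ERR=-14919006915/134217728
(3,2): OLD=344284628783/4294967296 → NEW=0, ERR=344284628783/4294967296
(3,3): OLD=1258450267479/8589934592 → NEW=255, ERR=-931983053481/8589934592
(3,4): OLD=16881891302931/137438953472 → NEW=0, ERR=16881891302931/137438953472
(4,0): OLD=264893509215/2147483648 → NEW=0, ERR=264893509215/2147483648
(4,1): OLD=13544495183327/68719476736 → NEW=255, ERR=-3978971384353/68719476736
(4,2): OLD=146705217860081/1099511627776 → NEW=255, ERR=-133670247222799/1099511627776
(4,3): OLD=1846259882735583/17592186044416 → NEW=0, ERR=1846259882735583/17592186044416
(4,4): OLD=71359124220571289/281474976710656 → NEW=255, ERR=-416994840645991/281474976710656
(5,0): OLD=286632256593149/1099511627776 → NEW=255, ERR=6256791510269/1099511627776
(5,1): OLD=1753148677544503/8796093022208 → NEW=255, ERR=-489855043118537/8796093022208
(5,2): OLD=32004568866033903/281474976710656 → NEW=0, ERR=32004568866033903/281474976710656
(5,3): OLD=266461336126032449/1125899906842624 → NEW=255, ERR=-20643140118836671/1125899906842624
(5,4): OLD=4000544020974265211/18014398509481984 → NEW=255, ERR=-593127598943640709/18014398509481984
(6,0): OLD=21720917132973613/140737488355328 → NEW=255, ERR=-14167142397635027/140737488355328
(6,1): OLD=712611370978232483/4503599627370496 → NEW=255, ERR=-435806534001243997/4503599627370496
(6,2): OLD=15007982184191275057/72057594037927936 → NEW=255, ERR=-3366704295480348623/72057594037927936
(6,3): OLD=185346303392864353115/1152921504606846976 → NEW=255, ERR=-108648680281881625765/1152921504606846976
(6,4): OLD=3105250271172985748797/18446744073709551616 → NEW=255, ERR=-1598669467622949913283/18446744073709551616
Row 0: #####
Row 1: #.#.#
Row 2: #####
Row 3: ##.#.
Row 4: .##.#
Row 5: ##.##
Row 6: #####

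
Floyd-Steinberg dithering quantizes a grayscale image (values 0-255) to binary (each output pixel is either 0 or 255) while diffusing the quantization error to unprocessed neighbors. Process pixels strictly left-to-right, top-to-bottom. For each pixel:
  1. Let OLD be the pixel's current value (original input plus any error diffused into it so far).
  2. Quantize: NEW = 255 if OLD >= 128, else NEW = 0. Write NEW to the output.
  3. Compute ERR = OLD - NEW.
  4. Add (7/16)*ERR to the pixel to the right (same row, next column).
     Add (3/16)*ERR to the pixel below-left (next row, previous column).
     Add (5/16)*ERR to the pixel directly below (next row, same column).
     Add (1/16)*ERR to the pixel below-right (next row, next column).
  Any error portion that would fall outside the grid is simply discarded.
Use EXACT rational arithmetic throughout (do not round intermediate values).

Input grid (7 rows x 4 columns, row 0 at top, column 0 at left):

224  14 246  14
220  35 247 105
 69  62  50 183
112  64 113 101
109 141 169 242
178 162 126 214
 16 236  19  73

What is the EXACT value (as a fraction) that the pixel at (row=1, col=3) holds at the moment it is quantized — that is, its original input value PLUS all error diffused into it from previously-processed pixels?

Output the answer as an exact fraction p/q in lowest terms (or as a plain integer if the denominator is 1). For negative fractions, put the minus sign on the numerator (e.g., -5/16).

(0,0): OLD=224 → NEW=255, ERR=-31
(0,1): OLD=7/16 → NEW=0, ERR=7/16
(0,2): OLD=63025/256 → NEW=255, ERR=-2255/256
(0,3): OLD=41559/4096 → NEW=0, ERR=41559/4096
(1,0): OLD=53861/256 → NEW=255, ERR=-11419/256
(1,1): OLD=24643/2048 → NEW=0, ERR=24643/2048
(1,2): OLD=16478463/65536 → NEW=255, ERR=-233217/65536
(1,3): OLD=111215401/1048576 → NEW=0, ERR=111215401/1048576
Target (1,3): original=105, with diffused error = 111215401/1048576

Answer: 111215401/1048576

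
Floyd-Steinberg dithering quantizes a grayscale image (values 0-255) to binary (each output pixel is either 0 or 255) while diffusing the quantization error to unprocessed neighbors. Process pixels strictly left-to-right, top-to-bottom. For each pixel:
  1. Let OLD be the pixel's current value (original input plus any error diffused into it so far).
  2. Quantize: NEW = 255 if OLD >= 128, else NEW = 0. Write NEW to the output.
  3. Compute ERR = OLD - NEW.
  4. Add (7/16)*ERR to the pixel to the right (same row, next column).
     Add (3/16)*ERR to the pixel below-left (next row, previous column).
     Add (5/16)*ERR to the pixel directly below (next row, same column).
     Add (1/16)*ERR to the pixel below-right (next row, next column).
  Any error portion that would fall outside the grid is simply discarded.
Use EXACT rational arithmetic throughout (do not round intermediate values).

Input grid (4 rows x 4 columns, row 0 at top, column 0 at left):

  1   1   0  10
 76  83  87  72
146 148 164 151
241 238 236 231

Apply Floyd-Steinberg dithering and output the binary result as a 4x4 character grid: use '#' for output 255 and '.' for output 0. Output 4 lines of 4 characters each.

Answer: ....
..#.
##.#
####

Derivation:
(0,0): OLD=1 → NEW=0, ERR=1
(0,1): OLD=23/16 → NEW=0, ERR=23/16
(0,2): OLD=161/256 → NEW=0, ERR=161/256
(0,3): OLD=42087/4096 → NEW=0, ERR=42087/4096
(1,0): OLD=19605/256 → NEW=0, ERR=19605/256
(1,1): OLD=239891/2048 → NEW=0, ERR=239891/2048
(1,2): OLD=9205135/65536 → NEW=255, ERR=-7506545/65536
(1,3): OLD=26359833/1048576 → NEW=0, ERR=26359833/1048576
(2,0): OLD=6288001/32768 → NEW=255, ERR=-2067839/32768
(2,1): OLD=147121307/1048576 → NEW=255, ERR=-120265573/1048576
(2,2): OLD=188873063/2097152 → NEW=0, ERR=188873063/2097152
(2,3): OLD=6412219563/33554432 → NEW=255, ERR=-2144160597/33554432
(3,0): OLD=3351658097/16777216 → NEW=255, ERR=-926531983/16777216
(3,1): OLD=51254888751/268435456 → NEW=255, ERR=-17196152529/268435456
(3,2): OLD=931870133457/4294967296 → NEW=255, ERR=-163346527023/4294967296
(3,3): OLD=13745322687799/68719476736 → NEW=255, ERR=-3778143879881/68719476736
Row 0: ....
Row 1: ..#.
Row 2: ##.#
Row 3: ####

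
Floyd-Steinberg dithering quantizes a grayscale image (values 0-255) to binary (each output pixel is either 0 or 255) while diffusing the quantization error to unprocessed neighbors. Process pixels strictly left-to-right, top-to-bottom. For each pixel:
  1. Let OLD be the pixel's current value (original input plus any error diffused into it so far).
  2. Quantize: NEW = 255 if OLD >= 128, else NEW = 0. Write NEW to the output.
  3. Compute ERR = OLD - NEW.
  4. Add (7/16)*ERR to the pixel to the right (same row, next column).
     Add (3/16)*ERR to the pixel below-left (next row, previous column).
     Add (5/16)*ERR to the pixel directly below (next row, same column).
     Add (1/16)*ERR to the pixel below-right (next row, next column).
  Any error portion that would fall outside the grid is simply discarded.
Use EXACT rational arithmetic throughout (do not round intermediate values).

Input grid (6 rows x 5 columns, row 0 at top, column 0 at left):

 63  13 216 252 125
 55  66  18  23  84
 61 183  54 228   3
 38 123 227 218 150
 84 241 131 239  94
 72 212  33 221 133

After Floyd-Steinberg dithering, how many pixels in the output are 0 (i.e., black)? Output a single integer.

Answer: 16

Derivation:
(0,0): OLD=63 → NEW=0, ERR=63
(0,1): OLD=649/16 → NEW=0, ERR=649/16
(0,2): OLD=59839/256 → NEW=255, ERR=-5441/256
(0,3): OLD=994105/4096 → NEW=255, ERR=-50375/4096
(0,4): OLD=7839375/65536 → NEW=0, ERR=7839375/65536
(1,0): OLD=21067/256 → NEW=0, ERR=21067/256
(1,1): OLD=234765/2048 → NEW=0, ERR=234765/2048
(1,2): OLD=4046097/65536 → NEW=0, ERR=4046097/65536
(1,3): OLD=17633789/262144 → NEW=0, ERR=17633789/262144
(1,4): OLD=629321559/4194304 → NEW=255, ERR=-440225961/4194304
(2,0): OLD=3545823/32768 → NEW=0, ERR=3545823/32768
(2,1): OLD=296624773/1048576 → NEW=255, ERR=29237893/1048576
(2,2): OLD=1766127823/16777216 → NEW=0, ERR=1766127823/16777216
(2,3): OLD=74962080509/268435456 → NEW=255, ERR=6511039229/268435456
(2,4): OLD=-64353131093/4294967296 → NEW=0, ERR=-64353131093/4294967296
(3,0): OLD=1292579567/16777216 → NEW=0, ERR=1292579567/16777216
(3,1): OLD=25759247171/134217728 → NEW=255, ERR=-8466273469/134217728
(3,2): OLD=1024737991761/4294967296 → NEW=255, ERR=-70478668719/4294967296
(3,3): OLD=1908430964393/8589934592 → NEW=255, ERR=-282002356567/8589934592
(3,4): OLD=18206648469229/137438953472 → NEW=255, ERR=-16840284666131/137438953472
(4,0): OLD=206692988705/2147483648 → NEW=0, ERR=206692988705/2147483648
(4,1): OLD=18219956343201/68719476736 → NEW=255, ERR=696489775521/68719476736
(4,2): OLD=132170369596047/1099511627776 → NEW=0, ERR=132170369596047/1099511627776
(4,3): OLD=4527034172405665/17592186044416 → NEW=255, ERR=41026731079585/17592186044416
(4,4): OLD=15390511915785703/281474976710656 → NEW=0, ERR=15390511915785703/281474976710656
(5,0): OLD=114325184719235/1099511627776 → NEW=0, ERR=114325184719235/1099511627776
(5,1): OLD=2543938417748809/8796093022208 → NEW=255, ERR=300934697085769/8796093022208
(5,2): OLD=24376771134108305/281474976710656 → NEW=0, ERR=24376771134108305/281474976710656
(5,3): OLD=312305551109487423/1125899906842624 → NEW=255, ERR=25201074864618303/1125899906842624
(5,4): OLD=2882758474918239493/18014398509481984 → NEW=255, ERR=-1710913144999666427/18014398509481984
Output grid:
  Row 0: ..##.  (3 black, running=3)
  Row 1: ....#  (4 black, running=7)
  Row 2: .#.#.  (3 black, running=10)
  Row 3: .####  (1 black, running=11)
  Row 4: .#.#.  (3 black, running=14)
  Row 5: .#.##  (2 black, running=16)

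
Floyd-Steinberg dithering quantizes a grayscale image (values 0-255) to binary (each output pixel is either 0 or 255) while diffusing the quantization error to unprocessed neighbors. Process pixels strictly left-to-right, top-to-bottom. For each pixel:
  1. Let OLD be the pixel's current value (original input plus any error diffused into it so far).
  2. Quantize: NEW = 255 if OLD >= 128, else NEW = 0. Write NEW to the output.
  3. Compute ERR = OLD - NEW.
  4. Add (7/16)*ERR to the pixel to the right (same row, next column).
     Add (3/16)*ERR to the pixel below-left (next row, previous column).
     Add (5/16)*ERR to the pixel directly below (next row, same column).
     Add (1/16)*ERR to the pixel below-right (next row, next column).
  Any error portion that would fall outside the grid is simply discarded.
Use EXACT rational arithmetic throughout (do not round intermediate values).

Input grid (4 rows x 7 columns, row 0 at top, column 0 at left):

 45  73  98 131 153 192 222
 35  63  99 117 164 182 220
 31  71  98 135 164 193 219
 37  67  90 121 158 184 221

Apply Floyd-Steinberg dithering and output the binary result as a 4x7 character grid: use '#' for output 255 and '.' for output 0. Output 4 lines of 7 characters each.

(0,0): OLD=45 → NEW=0, ERR=45
(0,1): OLD=1483/16 → NEW=0, ERR=1483/16
(0,2): OLD=35469/256 → NEW=255, ERR=-29811/256
(0,3): OLD=327899/4096 → NEW=0, ERR=327899/4096
(0,4): OLD=12322301/65536 → NEW=255, ERR=-4389379/65536
(0,5): OLD=170600939/1048576 → NEW=255, ERR=-96785941/1048576
(0,6): OLD=3047040365/16777216 → NEW=255, ERR=-1231149715/16777216
(1,0): OLD=17009/256 → NEW=0, ERR=17009/256
(1,1): OLD=208919/2048 → NEW=0, ERR=208919/2048
(1,2): OLD=8391395/65536 → NEW=255, ERR=-8320285/65536
(1,3): OLD=17468391/262144 → NEW=0, ERR=17468391/262144
(1,4): OLD=2683012373/16777216 → NEW=255, ERR=-1595177707/16777216
(1,5): OLD=12564501797/134217728 → NEW=0, ERR=12564501797/134217728
(1,6): OLD=498763326091/2147483648 → NEW=255, ERR=-48845004149/2147483648
(2,0): OLD=2322925/32768 → NEW=0, ERR=2322925/32768
(2,1): OLD=119790335/1048576 → NEW=0, ERR=119790335/1048576
(2,2): OLD=2133663933/16777216 → NEW=0, ERR=2133663933/16777216
(2,3): OLD=24924396565/134217728 → NEW=255, ERR=-9301124075/134217728
(2,4): OLD=134954831525/1073741824 → NEW=0, ERR=134954831525/1073741824
(2,5): OLD=9175239531191/34359738368 → NEW=255, ERR=413506247351/34359738368
(2,6): OLD=122599979101041/549755813888 → NEW=255, ERR=-17587753440399/549755813888
(3,0): OLD=1351795997/16777216 → NEW=0, ERR=1351795997/16777216
(3,1): OLD=22310651865/134217728 → NEW=255, ERR=-11914868775/134217728
(3,2): OLD=91322897435/1073741824 → NEW=0, ERR=91322897435/1073741824
(3,3): OLD=721849619149/4294967296 → NEW=255, ERR=-373367041331/4294967296
(3,4): OLD=86405068302621/549755813888 → NEW=255, ERR=-53782664238819/549755813888
(3,5): OLD=645708289811111/4398046511104 → NEW=255, ERR=-475793570520409/4398046511104
(3,6): OLD=11570356131665849/70368744177664 → NEW=255, ERR=-6373673633638471/70368744177664
Row 0: ..#.###
Row 1: ..#.#.#
Row 2: ...#.##
Row 3: .#.####

Answer: ..#.###
..#.#.#
...#.##
.#.####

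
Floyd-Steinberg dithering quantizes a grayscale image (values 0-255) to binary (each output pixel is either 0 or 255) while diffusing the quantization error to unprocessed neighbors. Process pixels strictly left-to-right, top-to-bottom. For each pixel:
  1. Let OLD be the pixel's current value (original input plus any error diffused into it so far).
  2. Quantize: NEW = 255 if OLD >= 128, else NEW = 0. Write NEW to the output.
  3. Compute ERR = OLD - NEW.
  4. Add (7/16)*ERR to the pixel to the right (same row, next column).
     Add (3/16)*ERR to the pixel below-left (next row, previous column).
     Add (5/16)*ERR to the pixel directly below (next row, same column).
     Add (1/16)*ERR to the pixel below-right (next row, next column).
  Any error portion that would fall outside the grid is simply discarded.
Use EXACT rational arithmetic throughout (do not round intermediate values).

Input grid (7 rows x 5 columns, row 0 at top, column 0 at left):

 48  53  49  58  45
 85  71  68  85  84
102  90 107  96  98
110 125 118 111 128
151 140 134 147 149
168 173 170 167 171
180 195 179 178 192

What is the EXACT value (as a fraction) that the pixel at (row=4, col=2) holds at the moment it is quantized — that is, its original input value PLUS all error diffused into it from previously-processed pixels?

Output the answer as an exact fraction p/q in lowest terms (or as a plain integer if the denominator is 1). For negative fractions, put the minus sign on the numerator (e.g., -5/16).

Answer: 6608097915795/34359738368

Derivation:
(0,0): OLD=48 → NEW=0, ERR=48
(0,1): OLD=74 → NEW=0, ERR=74
(0,2): OLD=651/8 → NEW=0, ERR=651/8
(0,3): OLD=11981/128 → NEW=0, ERR=11981/128
(0,4): OLD=176027/2048 → NEW=0, ERR=176027/2048
(1,0): OLD=911/8 → NEW=0, ERR=911/8
(1,1): OLD=10381/64 → NEW=255, ERR=-5939/64
(1,2): OLD=153613/2048 → NEW=0, ERR=153613/2048
(1,3): OLD=1378447/8192 → NEW=255, ERR=-710513/8192
(1,4): OLD=10323781/131072 → NEW=0, ERR=10323781/131072
(2,0): OLD=123071/1024 → NEW=0, ERR=123071/1024
(2,1): OLD=4415929/32768 → NEW=255, ERR=-3939911/32768
(2,2): OLD=29241555/524288 → NEW=0, ERR=29241555/524288
(2,3): OLD=945843393/8388608 → NEW=0, ERR=945843393/8388608
(2,4): OLD=22350285703/134217728 → NEW=255, ERR=-11875234937/134217728
(3,0): OLD=65543307/524288 → NEW=0, ERR=65543307/524288
(3,1): OLD=671461643/4194304 → NEW=255, ERR=-398085877/4194304
(3,2): OLD=14432726989/134217728 → NEW=0, ERR=14432726989/134217728
(3,3): OLD=3022870145/16777216 → NEW=255, ERR=-1255319935/16777216
(3,4): OLD=160337310187/2147483648 → NEW=0, ERR=160337310187/2147483648
(4,0): OLD=11560913113/67108864 → NEW=255, ERR=-5551847207/67108864
(4,1): OLD=219305377061/2147483648 → NEW=0, ERR=219305377061/2147483648
(4,2): OLD=6608097915795/34359738368 → NEW=255, ERR=-2153635368045/34359738368
Target (4,2): original=134, with diffused error = 6608097915795/34359738368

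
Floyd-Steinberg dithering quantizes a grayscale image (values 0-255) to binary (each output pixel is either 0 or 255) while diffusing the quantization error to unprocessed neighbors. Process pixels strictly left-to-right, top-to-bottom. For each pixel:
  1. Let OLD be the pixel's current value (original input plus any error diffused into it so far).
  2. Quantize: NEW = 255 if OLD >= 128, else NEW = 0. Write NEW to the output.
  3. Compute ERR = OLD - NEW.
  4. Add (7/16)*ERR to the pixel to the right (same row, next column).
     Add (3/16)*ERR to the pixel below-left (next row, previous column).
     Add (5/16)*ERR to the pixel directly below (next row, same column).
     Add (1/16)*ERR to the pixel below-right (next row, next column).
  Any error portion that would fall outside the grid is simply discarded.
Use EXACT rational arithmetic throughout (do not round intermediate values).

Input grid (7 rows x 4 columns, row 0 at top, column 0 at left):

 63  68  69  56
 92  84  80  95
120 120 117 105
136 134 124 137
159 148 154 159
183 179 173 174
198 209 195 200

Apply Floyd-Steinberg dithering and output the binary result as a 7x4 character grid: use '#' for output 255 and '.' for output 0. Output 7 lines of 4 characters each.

(0,0): OLD=63 → NEW=0, ERR=63
(0,1): OLD=1529/16 → NEW=0, ERR=1529/16
(0,2): OLD=28367/256 → NEW=0, ERR=28367/256
(0,3): OLD=427945/4096 → NEW=0, ERR=427945/4096
(1,0): OLD=33179/256 → NEW=255, ERR=-32101/256
(1,1): OLD=171453/2048 → NEW=0, ERR=171453/2048
(1,2): OLD=11587841/65536 → NEW=255, ERR=-5123839/65536
(1,3): OLD=105245399/1048576 → NEW=0, ERR=105245399/1048576
(2,0): OLD=3162479/32768 → NEW=0, ERR=3162479/32768
(2,1): OLD=173946933/1048576 → NEW=255, ERR=-93439947/1048576
(2,2): OLD=162808457/2097152 → NEW=0, ERR=162808457/2097152
(2,3): OLD=5551365701/33554432 → NEW=255, ERR=-3005014459/33554432
(3,0): OLD=2507378175/16777216 → NEW=255, ERR=-1770811905/16777216
(3,1): OLD=21626064225/268435456 → NEW=0, ERR=21626064225/268435456
(3,2): OLD=692114833311/4294967296 → NEW=255, ERR=-403101827169/4294967296
(3,3): OLD=5003077988825/68719476736 → NEW=0, ERR=5003077988825/68719476736
(4,0): OLD=606113040339/4294967296 → NEW=255, ERR=-489103620141/4294967296
(4,1): OLD=3407104512377/34359738368 → NEW=0, ERR=3407104512377/34359738368
(4,2): OLD=205321614085337/1099511627776 → NEW=255, ERR=-75053850997543/1099511627776
(4,3): OLD=2568832795430079/17592186044416 → NEW=255, ERR=-1917174645896001/17592186044416
(5,0): OLD=91262482672995/549755813888 → NEW=255, ERR=-48925249868445/549755813888
(5,1): OLD=2658812446023829/17592186044416 → NEW=255, ERR=-1827194995302251/17592186044416
(5,2): OLD=809169109271041/8796093022208 → NEW=0, ERR=809169109271041/8796093022208
(5,3): OLD=49518278632008025/281474976710656 → NEW=255, ERR=-22257840429209255/281474976710656
(6,0): OLD=42422420423851935/281474976710656 → NEW=255, ERR=-29353698637365345/281474976710656
(6,1): OLD=642231338592072265/4503599627370496 → NEW=255, ERR=-506186566387404215/4503599627370496
(6,2): OLD=11043259533018562479/72057594037927936 → NEW=255, ERR=-7331426946653061201/72057594037927936
(6,3): OLD=157402989888558488265/1152921504606846976 → NEW=255, ERR=-136591993786187490615/1152921504606846976
Row 0: ....
Row 1: #.#.
Row 2: .#.#
Row 3: #.#.
Row 4: #.##
Row 5: ##.#
Row 6: ####

Answer: ....
#.#.
.#.#
#.#.
#.##
##.#
####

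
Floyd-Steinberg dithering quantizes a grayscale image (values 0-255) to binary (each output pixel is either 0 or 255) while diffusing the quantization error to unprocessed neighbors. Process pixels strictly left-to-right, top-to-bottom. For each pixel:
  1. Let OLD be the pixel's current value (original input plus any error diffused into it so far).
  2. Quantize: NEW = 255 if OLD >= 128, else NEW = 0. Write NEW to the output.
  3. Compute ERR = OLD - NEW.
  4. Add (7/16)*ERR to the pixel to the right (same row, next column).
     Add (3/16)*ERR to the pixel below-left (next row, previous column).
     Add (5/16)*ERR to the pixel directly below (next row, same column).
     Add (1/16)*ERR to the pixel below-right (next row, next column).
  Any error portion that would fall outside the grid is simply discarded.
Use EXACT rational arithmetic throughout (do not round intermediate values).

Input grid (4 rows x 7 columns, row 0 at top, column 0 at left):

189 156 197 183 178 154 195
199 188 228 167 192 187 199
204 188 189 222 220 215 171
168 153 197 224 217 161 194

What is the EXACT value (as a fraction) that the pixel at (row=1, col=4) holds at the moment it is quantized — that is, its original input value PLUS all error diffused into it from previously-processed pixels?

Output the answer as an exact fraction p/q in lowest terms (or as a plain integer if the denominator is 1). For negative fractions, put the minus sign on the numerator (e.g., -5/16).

(0,0): OLD=189 → NEW=255, ERR=-66
(0,1): OLD=1017/8 → NEW=0, ERR=1017/8
(0,2): OLD=32335/128 → NEW=255, ERR=-305/128
(0,3): OLD=372649/2048 → NEW=255, ERR=-149591/2048
(0,4): OLD=4785567/32768 → NEW=255, ERR=-3570273/32768
(0,5): OLD=55748441/524288 → NEW=0, ERR=55748441/524288
(0,6): OLD=2026017647/8388608 → NEW=255, ERR=-113077393/8388608
(1,0): OLD=25883/128 → NEW=255, ERR=-6757/128
(1,1): OLD=204861/1024 → NEW=255, ERR=-56259/1024
(1,2): OLD=6470657/32768 → NEW=255, ERR=-1885183/32768
(1,3): OLD=12900909/131072 → NEW=0, ERR=12900909/131072
(1,4): OLD=1815166375/8388608 → NEW=255, ERR=-323928665/8388608
Target (1,4): original=192, with diffused error = 1815166375/8388608

Answer: 1815166375/8388608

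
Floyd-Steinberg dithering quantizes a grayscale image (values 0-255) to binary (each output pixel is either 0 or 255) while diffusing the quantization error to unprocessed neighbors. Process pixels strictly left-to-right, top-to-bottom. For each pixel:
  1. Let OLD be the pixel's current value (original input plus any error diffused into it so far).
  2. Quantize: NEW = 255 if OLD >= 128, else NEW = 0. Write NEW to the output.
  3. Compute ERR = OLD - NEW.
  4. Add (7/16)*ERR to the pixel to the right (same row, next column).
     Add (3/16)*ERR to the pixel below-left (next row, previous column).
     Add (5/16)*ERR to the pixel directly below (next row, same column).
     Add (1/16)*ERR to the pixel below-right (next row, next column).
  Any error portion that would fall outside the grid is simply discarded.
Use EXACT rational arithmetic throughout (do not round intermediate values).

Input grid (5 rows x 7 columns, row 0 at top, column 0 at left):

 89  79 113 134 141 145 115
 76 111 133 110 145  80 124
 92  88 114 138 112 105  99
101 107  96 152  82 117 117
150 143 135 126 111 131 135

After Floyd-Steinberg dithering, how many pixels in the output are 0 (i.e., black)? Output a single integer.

(0,0): OLD=89 → NEW=0, ERR=89
(0,1): OLD=1887/16 → NEW=0, ERR=1887/16
(0,2): OLD=42137/256 → NEW=255, ERR=-23143/256
(0,3): OLD=386863/4096 → NEW=0, ERR=386863/4096
(0,4): OLD=11948617/65536 → NEW=255, ERR=-4763063/65536
(0,5): OLD=118702079/1048576 → NEW=0, ERR=118702079/1048576
(0,6): OLD=2760294393/16777216 → NEW=255, ERR=-1517895687/16777216
(1,0): OLD=32237/256 → NEW=0, ERR=32237/256
(1,1): OLD=392315/2048 → NEW=255, ERR=-129925/2048
(1,2): OLD=6689559/65536 → NEW=0, ERR=6689559/65536
(1,3): OLD=43226379/262144 → NEW=255, ERR=-23620341/262144
(1,4): OLD=1845424897/16777216 → NEW=0, ERR=1845424897/16777216
(1,5): OLD=19057972945/134217728 → NEW=255, ERR=-15167547695/134217728
(1,6): OLD=114593177119/2147483648 → NEW=0, ERR=114593177119/2147483648
(2,0): OLD=3914361/32768 → NEW=0, ERR=3914361/32768
(2,1): OLD=154609091/1048576 → NEW=255, ERR=-112777789/1048576
(2,2): OLD=1308357129/16777216 → NEW=0, ERR=1308357129/16777216
(2,3): OLD=22946442753/134217728 → NEW=255, ERR=-11279077887/134217728
(2,4): OLD=88892680785/1073741824 → NEW=0, ERR=88892680785/1073741824
(2,5): OLD=4218860162203/34359738368 → NEW=0, ERR=4218860162203/34359738368
(2,6): OLD=89242408669933/549755813888 → NEW=255, ERR=-50945323871507/549755813888
(3,0): OLD=1982463209/16777216 → NEW=0, ERR=1982463209/16777216
(3,1): OLD=19753418677/134217728 → NEW=255, ERR=-14472101963/134217728
(3,2): OLD=54457605487/1073741824 → NEW=0, ERR=54457605487/1073741824
(3,3): OLD=722948284377/4294967296 → NEW=255, ERR=-372268376103/4294967296
(3,4): OLD=48224913150185/549755813888 → NEW=0, ERR=48224913150185/549755813888
(3,5): OLD=798451584786635/4398046511104 → NEW=255, ERR=-323050275544885/4398046511104
(3,6): OLD=4473992285874197/70368744177664 → NEW=0, ERR=4473992285874197/70368744177664
(4,0): OLD=358004769671/2147483648 → NEW=255, ERR=-189603560569/2147483648
(4,1): OLD=3008950429275/34359738368 → NEW=0, ERR=3008950429275/34359738368
(4,2): OLD=91353605628725/549755813888 → NEW=255, ERR=-48834126912715/549755813888
(4,3): OLD=350387052581591/4398046511104 → NEW=0, ERR=350387052581591/4398046511104
(4,4): OLD=5421141427017557/35184372088832 → NEW=255, ERR=-3550873455634603/35184372088832
(4,5): OLD=91531403114754773/1125899906842624 → NEW=0, ERR=91531403114754773/1125899906842624
(4,6): OLD=3347882132913796451/18014398509481984 → NEW=255, ERR=-1245789487004109469/18014398509481984
Output grid:
  Row 0: ..#.#.#  (4 black, running=4)
  Row 1: .#.#.#.  (4 black, running=8)
  Row 2: .#.#..#  (4 black, running=12)
  Row 3: .#.#.#.  (4 black, running=16)
  Row 4: #.#.#.#  (3 black, running=19)

Answer: 19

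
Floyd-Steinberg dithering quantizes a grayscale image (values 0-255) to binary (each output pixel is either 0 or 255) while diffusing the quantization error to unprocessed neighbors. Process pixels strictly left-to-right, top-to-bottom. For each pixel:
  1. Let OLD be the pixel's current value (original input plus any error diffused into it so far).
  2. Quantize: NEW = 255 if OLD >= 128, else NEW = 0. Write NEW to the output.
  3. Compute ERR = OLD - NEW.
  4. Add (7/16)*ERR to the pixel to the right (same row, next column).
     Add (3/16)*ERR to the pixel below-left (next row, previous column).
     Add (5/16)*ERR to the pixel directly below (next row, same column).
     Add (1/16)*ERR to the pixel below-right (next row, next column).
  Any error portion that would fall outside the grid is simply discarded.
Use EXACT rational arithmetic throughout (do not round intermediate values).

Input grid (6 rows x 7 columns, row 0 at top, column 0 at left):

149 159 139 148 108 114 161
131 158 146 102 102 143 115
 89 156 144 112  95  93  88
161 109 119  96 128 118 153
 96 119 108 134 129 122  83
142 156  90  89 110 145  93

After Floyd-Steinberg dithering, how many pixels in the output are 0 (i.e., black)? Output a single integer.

Answer: 22

Derivation:
(0,0): OLD=149 → NEW=255, ERR=-106
(0,1): OLD=901/8 → NEW=0, ERR=901/8
(0,2): OLD=24099/128 → NEW=255, ERR=-8541/128
(0,3): OLD=243317/2048 → NEW=0, ERR=243317/2048
(0,4): OLD=5242163/32768 → NEW=255, ERR=-3113677/32768
(0,5): OLD=37973093/524288 → NEW=0, ERR=37973093/524288
(0,6): OLD=1616377539/8388608 → NEW=255, ERR=-522717501/8388608
(1,0): OLD=15231/128 → NEW=0, ERR=15231/128
(1,1): OLD=231545/1024 → NEW=255, ERR=-29575/1024
(1,2): OLD=4647405/32768 → NEW=255, ERR=-3708435/32768
(1,3): OLD=8864041/131072 → NEW=0, ERR=8864041/131072
(1,4): OLD=1030945435/8388608 → NEW=0, ERR=1030945435/8388608
(1,5): OLD=13541173387/67108864 → NEW=255, ERR=-3571586933/67108864
(1,6): OLD=82431057093/1073741824 → NEW=0, ERR=82431057093/1073741824
(2,0): OLD=1978691/16384 → NEW=0, ERR=1978691/16384
(2,1): OLD=97532433/524288 → NEW=255, ERR=-36161007/524288
(2,2): OLD=749383795/8388608 → NEW=0, ERR=749383795/8388608
(2,3): OLD=12629021083/67108864 → NEW=255, ERR=-4483739237/67108864
(2,4): OLD=52840372107/536870912 → NEW=0, ERR=52840372107/536870912
(2,5): OLD=2431020275929/17179869184 → NEW=255, ERR=-1949846365991/17179869184
(2,6): OLD=16220489561727/274877906944 → NEW=0, ERR=16220489561727/274877906944
(3,0): OLD=1558673427/8388608 → NEW=255, ERR=-580421613/8388608
(3,1): OLD=5467570839/67108864 → NEW=0, ERR=5467570839/67108864
(3,2): OLD=88971899061/536870912 → NEW=255, ERR=-47930183499/536870912
(3,3): OLD=129063636515/2147483648 → NEW=0, ERR=129063636515/2147483648
(3,4): OLD=43869018928147/274877906944 → NEW=255, ERR=-26224847342573/274877906944
(3,5): OLD=127561793418473/2199023255552 → NEW=0, ERR=127561793418473/2199023255552
(3,6): OLD=6675380731142839/35184372088832 → NEW=255, ERR=-2296634151509321/35184372088832
(4,0): OLD=96265063101/1073741824 → NEW=0, ERR=96265063101/1073741824
(4,1): OLD=2793790474265/17179869184 → NEW=255, ERR=-1587076167655/17179869184
(4,2): OLD=15405676827671/274877906944 → NEW=0, ERR=15405676827671/274877906944
(4,3): OLD=338281950836013/2199023255552 → NEW=255, ERR=-222468979329747/2199023255552
(4,4): OLD=1223676897247479/17592186044416 → NEW=0, ERR=1223676897247479/17592186044416
(4,5): OLD=85769631437965303/562949953421312 → NEW=255, ERR=-57782606684469257/562949953421312
(4,6): OLD=192044378346600945/9007199254740992 → NEW=0, ERR=192044378346600945/9007199254740992
(5,0): OLD=41972639331163/274877906944 → NEW=255, ERR=-28121226939557/274877906944
(5,1): OLD=216570730189897/2199023255552 → NEW=0, ERR=216570730189897/2199023255552
(5,2): OLD=2214131492490959/17592186044416 → NEW=0, ERR=2214131492490959/17592186044416
(5,3): OLD=18154214105104299/140737488355328 → NEW=255, ERR=-17733845425504341/140737488355328
(5,4): OLD=459732670905161209/9007199254740992 → NEW=0, ERR=459732670905161209/9007199254740992
(5,5): OLD=10347439069504100713/72057594037927936 → NEW=255, ERR=-8027247410167522967/72057594037927936
(5,6): OLD=51316569535516080903/1152921504606846976 → NEW=0, ERR=51316569535516080903/1152921504606846976
Output grid:
  Row 0: #.#.#.#  (3 black, running=3)
  Row 1: .##..#.  (4 black, running=7)
  Row 2: .#.#.#.  (4 black, running=11)
  Row 3: #.#.#.#  (3 black, running=14)
  Row 4: .#.#.#.  (4 black, running=18)
  Row 5: #..#.#.  (4 black, running=22)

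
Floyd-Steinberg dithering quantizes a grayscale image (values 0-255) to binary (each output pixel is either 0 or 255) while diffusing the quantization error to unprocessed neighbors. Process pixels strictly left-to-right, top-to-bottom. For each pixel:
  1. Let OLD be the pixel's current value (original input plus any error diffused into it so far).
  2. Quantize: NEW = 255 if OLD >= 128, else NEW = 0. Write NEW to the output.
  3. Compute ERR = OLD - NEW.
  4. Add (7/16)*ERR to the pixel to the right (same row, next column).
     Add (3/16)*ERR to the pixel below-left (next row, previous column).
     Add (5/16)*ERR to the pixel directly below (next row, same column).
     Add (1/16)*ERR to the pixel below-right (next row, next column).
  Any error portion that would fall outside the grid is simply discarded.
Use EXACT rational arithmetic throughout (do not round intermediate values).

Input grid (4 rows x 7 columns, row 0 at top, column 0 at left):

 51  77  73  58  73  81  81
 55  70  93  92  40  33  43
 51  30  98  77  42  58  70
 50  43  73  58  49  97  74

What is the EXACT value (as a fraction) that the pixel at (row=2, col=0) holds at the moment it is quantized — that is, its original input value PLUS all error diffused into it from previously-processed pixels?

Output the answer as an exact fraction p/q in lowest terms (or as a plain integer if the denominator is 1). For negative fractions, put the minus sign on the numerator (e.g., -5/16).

(0,0): OLD=51 → NEW=0, ERR=51
(0,1): OLD=1589/16 → NEW=0, ERR=1589/16
(0,2): OLD=29811/256 → NEW=0, ERR=29811/256
(0,3): OLD=446245/4096 → NEW=0, ERR=446245/4096
(0,4): OLD=7907843/65536 → NEW=0, ERR=7907843/65536
(0,5): OLD=140289557/1048576 → NEW=255, ERR=-127097323/1048576
(0,6): OLD=469273235/16777216 → NEW=0, ERR=469273235/16777216
(1,0): OLD=22927/256 → NEW=0, ERR=22927/256
(1,1): OLD=338409/2048 → NEW=255, ERR=-183831/2048
(1,2): OLD=7651613/65536 → NEW=0, ERR=7651613/65536
(1,3): OLD=54271257/262144 → NEW=255, ERR=-12575463/262144
(1,4): OLD=684549867/16777216 → NEW=0, ERR=684549867/16777216
(1,5): OLD=3457330395/134217728 → NEW=0, ERR=3457330395/134217728
(1,6): OLD=119045581685/2147483648 → NEW=0, ERR=119045581685/2147483648
(2,0): OLD=2036755/32768 → NEW=0, ERR=2036755/32768
Target (2,0): original=51, with diffused error = 2036755/32768

Answer: 2036755/32768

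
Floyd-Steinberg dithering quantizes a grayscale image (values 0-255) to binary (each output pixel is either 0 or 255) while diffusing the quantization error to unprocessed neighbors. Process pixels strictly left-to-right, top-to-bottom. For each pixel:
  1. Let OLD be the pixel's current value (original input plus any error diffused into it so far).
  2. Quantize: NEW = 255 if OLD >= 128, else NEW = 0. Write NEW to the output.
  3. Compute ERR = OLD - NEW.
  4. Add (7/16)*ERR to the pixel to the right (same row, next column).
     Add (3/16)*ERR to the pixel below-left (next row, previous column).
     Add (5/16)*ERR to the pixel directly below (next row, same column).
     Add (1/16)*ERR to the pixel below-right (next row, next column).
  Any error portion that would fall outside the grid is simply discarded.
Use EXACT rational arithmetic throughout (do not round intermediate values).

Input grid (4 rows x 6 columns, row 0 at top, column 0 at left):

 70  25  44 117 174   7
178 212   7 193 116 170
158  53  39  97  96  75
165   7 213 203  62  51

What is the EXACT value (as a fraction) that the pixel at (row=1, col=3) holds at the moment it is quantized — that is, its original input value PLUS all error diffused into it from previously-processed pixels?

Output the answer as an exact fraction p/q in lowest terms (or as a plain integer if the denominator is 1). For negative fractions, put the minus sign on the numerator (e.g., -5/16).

Answer: 24503681/131072

Derivation:
(0,0): OLD=70 → NEW=0, ERR=70
(0,1): OLD=445/8 → NEW=0, ERR=445/8
(0,2): OLD=8747/128 → NEW=0, ERR=8747/128
(0,3): OLD=300845/2048 → NEW=255, ERR=-221395/2048
(0,4): OLD=4151867/32768 → NEW=0, ERR=4151867/32768
(0,5): OLD=32733085/524288 → NEW=0, ERR=32733085/524288
(1,0): OLD=26919/128 → NEW=255, ERR=-5721/128
(1,1): OLD=232465/1024 → NEW=255, ERR=-28655/1024
(1,2): OLD=-22299/32768 → NEW=0, ERR=-22299/32768
(1,3): OLD=24503681/131072 → NEW=255, ERR=-8919679/131072
Target (1,3): original=193, with diffused error = 24503681/131072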